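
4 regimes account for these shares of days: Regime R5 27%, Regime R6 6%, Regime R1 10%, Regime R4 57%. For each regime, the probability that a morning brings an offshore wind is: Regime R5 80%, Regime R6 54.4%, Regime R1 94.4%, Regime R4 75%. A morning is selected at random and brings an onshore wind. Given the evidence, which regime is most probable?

Regime R4

Taking complements, P(onshore | each) = Regime R5 0.2, Regime R6 0.456, Regime R1 0.056, Regime R4 0.25.
Prior × likelihood for each hypothesis:
  Regime R5: 0.27 × 0.2 = 0.054
  Regime R6: 0.06 × 0.456 = 0.02736
  Regime R1: 0.1 × 0.056 = 0.0056
  Regime R4: 0.57 × 0.25 = 0.1425
Sum = 0.22946.
Largest term belongs to Regime R4, so Regime R4 is most probable.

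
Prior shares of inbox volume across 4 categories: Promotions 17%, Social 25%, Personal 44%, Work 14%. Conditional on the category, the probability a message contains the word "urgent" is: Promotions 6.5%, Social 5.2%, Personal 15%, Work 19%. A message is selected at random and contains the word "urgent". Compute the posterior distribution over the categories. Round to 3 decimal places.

Promotions 0.095, Social 0.111, Personal 0.566, Work 0.228

Prior × likelihood for each hypothesis:
  Promotions: 0.17 × 0.065 = 0.01105
  Social: 0.25 × 0.052 = 0.013
  Personal: 0.44 × 0.15 = 0.066
  Work: 0.14 × 0.19 = 0.0266
Sum = 0.11665.
P(Promotions | urgent-flag) = 0.01105/0.11665 ≈ 0.095
P(Social | urgent-flag) = 0.013/0.11665 ≈ 0.111
P(Personal | urgent-flag) = 0.066/0.11665 ≈ 0.566
P(Work | urgent-flag) = 0.0266/0.11665 ≈ 0.228
(Check: 0.095+0.111+0.566+0.228 = 1.000.)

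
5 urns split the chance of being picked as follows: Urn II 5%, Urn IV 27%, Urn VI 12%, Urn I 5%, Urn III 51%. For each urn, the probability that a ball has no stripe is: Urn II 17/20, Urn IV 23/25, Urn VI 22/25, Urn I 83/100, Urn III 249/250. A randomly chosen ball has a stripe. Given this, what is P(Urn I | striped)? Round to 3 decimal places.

0.157

Taking complements, P(striped | each) = Urn II 0.15, Urn IV 0.08, Urn VI 0.12, Urn I 0.17, Urn III 0.004.
Unnormalized posteriors (prior × likelihood):
  Urn II: 0.05 × 0.15 = 0.0075
  Urn IV: 0.27 × 0.08 = 0.0216
  Urn VI: 0.12 × 0.12 = 0.0144
  Urn I: 0.05 × 0.17 = 0.0085
  Urn III: 0.51 × 0.004 = 0.00204
Sum = 0.05404.
P(Urn I | evidence) = 0.0085 / 0.05404 ≈ 0.157.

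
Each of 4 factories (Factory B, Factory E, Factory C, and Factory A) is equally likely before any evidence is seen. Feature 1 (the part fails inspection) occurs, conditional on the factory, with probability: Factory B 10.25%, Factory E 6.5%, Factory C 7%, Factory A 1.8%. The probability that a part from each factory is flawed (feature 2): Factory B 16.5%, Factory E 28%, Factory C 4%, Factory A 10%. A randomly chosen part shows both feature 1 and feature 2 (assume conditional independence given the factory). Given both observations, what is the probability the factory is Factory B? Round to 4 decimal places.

Since the prior is uniform, the posterior is proportional to the likelihood:
  Factory B: 0.1025 × 0.165 = 0.0169125
  Factory E: 0.065 × 0.28 = 0.0182
  Factory C: 0.07 × 0.04 = 0.0028
  Factory A: 0.018 × 0.1 = 0.0018
Sum = 0.0397125.
P(Factory B | evidence) = 0.0169125 / 0.0397125 ≈ 0.4259.

0.4259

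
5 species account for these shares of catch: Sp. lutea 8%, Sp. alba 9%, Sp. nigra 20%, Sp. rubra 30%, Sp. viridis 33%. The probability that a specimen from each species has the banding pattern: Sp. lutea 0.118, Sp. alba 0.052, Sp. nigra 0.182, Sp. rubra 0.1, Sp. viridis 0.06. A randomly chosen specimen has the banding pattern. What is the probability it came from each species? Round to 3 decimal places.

Sp. lutea 0.094, Sp. alba 0.047, Sp. nigra 0.363, Sp. rubra 0.299, Sp. viridis 0.197

Unnormalized posteriors (prior × likelihood):
  Sp. lutea: 0.08 × 0.118 = 0.00944
  Sp. alba: 0.09 × 0.052 = 0.00468
  Sp. nigra: 0.2 × 0.182 = 0.0364
  Sp. rubra: 0.3 × 0.1 = 0.03
  Sp. viridis: 0.33 × 0.06 = 0.0198
Normalizing constant = 0.10032.
P(Sp. lutea | banded) = 0.00944/0.10032 ≈ 0.094
P(Sp. alba | banded) = 0.00468/0.10032 ≈ 0.047
P(Sp. nigra | banded) = 0.0364/0.10032 ≈ 0.363
P(Sp. rubra | banded) = 0.03/0.10032 ≈ 0.299
P(Sp. viridis | banded) = 0.0198/0.10032 ≈ 0.197
(Check: 0.094+0.047+0.363+0.299+0.197 = 1.000.)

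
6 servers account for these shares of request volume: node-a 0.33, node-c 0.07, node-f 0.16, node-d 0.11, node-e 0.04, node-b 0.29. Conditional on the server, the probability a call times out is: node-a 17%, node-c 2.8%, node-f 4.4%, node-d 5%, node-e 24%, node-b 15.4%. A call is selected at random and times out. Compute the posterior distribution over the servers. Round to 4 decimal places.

node-a 0.4493, node-c 0.0157, node-f 0.0564, node-d 0.0440, node-e 0.0769, node-b 0.3577

Unnormalized posteriors (prior × likelihood):
  node-a: 0.33 × 0.17 = 0.0561
  node-c: 0.07 × 0.028 = 0.00196
  node-f: 0.16 × 0.044 = 0.00704
  node-d: 0.11 × 0.05 = 0.0055
  node-e: 0.04 × 0.24 = 0.0096
  node-b: 0.29 × 0.154 = 0.04466
Normalizing constant = 0.12486.
P(node-a | timeout) = 0.0561/0.12486 ≈ 0.4493
P(node-c | timeout) = 0.00196/0.12486 ≈ 0.0157
P(node-f | timeout) = 0.00704/0.12486 ≈ 0.0564
P(node-d | timeout) = 0.0055/0.12486 ≈ 0.0440
P(node-e | timeout) = 0.0096/0.12486 ≈ 0.0769
P(node-b | timeout) = 0.04466/0.12486 ≈ 0.3577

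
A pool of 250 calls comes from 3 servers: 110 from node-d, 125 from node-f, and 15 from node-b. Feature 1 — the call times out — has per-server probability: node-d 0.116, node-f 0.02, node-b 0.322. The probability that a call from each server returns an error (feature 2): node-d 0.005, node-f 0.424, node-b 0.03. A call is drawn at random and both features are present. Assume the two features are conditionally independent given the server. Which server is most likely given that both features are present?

Unnormalized posteriors (prior × likelihood):
  node-d: 0.44 × 0.116 × 0.005 = 0.0002552
  node-f: 0.5 × 0.02 × 0.424 = 0.00424
  node-b: 0.06 × 0.322 × 0.03 = 0.0005796
Sum = 0.0050748.
Largest term belongs to node-f, so node-f is most probable.

node-f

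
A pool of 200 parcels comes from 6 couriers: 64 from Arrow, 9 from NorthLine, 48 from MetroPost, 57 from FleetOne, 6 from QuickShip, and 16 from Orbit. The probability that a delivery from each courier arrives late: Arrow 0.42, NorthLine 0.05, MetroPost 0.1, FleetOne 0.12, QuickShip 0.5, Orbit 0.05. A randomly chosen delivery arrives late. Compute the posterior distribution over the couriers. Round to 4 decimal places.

Compute prior × likelihood for every hypothesis:
  Arrow: 0.32 × 0.42 = 0.1344
  NorthLine: 0.045 × 0.05 = 0.00225
  MetroPost: 0.24 × 0.1 = 0.024
  FleetOne: 0.285 × 0.12 = 0.0342
  QuickShip: 0.03 × 0.5 = 0.015
  Orbit: 0.08 × 0.05 = 0.004
Sum = 0.21385.
P(Arrow | late) = 0.1344/0.21385 ≈ 0.6285
P(NorthLine | late) = 0.00225/0.21385 ≈ 0.0105
P(MetroPost | late) = 0.024/0.21385 ≈ 0.1122
P(FleetOne | late) = 0.0342/0.21385 ≈ 0.1599
P(QuickShip | late) = 0.015/0.21385 ≈ 0.0701
P(Orbit | late) = 0.004/0.21385 ≈ 0.0187

Arrow 0.6285, NorthLine 0.0105, MetroPost 0.1122, FleetOne 0.1599, QuickShip 0.0701, Orbit 0.0187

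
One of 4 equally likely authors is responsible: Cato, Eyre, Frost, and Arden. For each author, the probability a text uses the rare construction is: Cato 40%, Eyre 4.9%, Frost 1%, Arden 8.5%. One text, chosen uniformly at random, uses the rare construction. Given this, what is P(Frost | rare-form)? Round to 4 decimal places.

With a uniform prior (1/4 each), posterior ∝ likelihood:
  Cato: 0.4
  Eyre: 0.049
  Frost: 0.01
  Arden: 0.085
Sum = 0.544.
P(Frost | evidence) = 0.01 / 0.544 ≈ 0.0184.

0.0184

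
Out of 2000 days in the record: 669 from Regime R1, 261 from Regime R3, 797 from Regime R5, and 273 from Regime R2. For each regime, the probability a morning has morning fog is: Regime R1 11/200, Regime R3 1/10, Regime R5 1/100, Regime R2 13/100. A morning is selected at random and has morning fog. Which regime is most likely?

By Bayes' rule, posterior ∝ prior × likelihood:
  Regime R1: 0.3345 × 0.055 = 0.0183975
  Regime R3: 0.1305 × 0.1 = 0.01305
  Regime R5: 0.3985 × 0.01 = 0.003985
  Regime R2: 0.1365 × 0.13 = 0.017745
Total = 0.0531775.
Largest term belongs to Regime R1, so Regime R1 is most probable.

Regime R1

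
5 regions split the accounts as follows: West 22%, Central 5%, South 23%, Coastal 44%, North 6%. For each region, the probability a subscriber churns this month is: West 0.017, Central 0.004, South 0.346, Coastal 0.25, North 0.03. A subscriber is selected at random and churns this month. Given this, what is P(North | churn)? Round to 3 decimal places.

By Bayes' rule, posterior ∝ prior × likelihood:
  West: 0.22 × 0.017 = 0.00374
  Central: 0.05 × 0.004 = 0.0002
  South: 0.23 × 0.346 = 0.07958
  Coastal: 0.44 × 0.25 = 0.11
  North: 0.06 × 0.03 = 0.0018
Normalizing constant = 0.19532.
P(North | evidence) = 0.0018 / 0.19532 ≈ 0.009.

0.009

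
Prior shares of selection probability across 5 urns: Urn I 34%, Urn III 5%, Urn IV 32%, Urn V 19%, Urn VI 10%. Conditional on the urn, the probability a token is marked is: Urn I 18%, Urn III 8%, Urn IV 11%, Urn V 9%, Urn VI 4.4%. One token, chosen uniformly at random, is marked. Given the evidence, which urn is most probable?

By Bayes' rule, posterior ∝ prior × likelihood:
  Urn I: 0.34 × 0.18 = 0.0612
  Urn III: 0.05 × 0.08 = 0.004
  Urn IV: 0.32 × 0.11 = 0.0352
  Urn V: 0.19 × 0.09 = 0.0171
  Urn VI: 0.1 × 0.044 = 0.0044
Normalizing constant = 0.1219.
Largest term belongs to Urn I, so Urn I is most probable.

Urn I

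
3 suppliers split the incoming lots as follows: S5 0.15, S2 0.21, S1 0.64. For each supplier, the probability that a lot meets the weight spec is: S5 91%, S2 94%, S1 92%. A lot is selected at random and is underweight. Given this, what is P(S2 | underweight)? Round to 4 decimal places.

Taking complements, P(underweight | each) = S5 0.09, S2 0.06, S1 0.08.
Unnormalized posteriors (prior × likelihood):
  S5: 0.15 × 0.09 = 0.0135
  S2: 0.21 × 0.06 = 0.0126
  S1: 0.64 × 0.08 = 0.0512
Sum = 0.0773.
P(S2 | evidence) = 0.0126 / 0.0773 ≈ 0.1630.

0.1630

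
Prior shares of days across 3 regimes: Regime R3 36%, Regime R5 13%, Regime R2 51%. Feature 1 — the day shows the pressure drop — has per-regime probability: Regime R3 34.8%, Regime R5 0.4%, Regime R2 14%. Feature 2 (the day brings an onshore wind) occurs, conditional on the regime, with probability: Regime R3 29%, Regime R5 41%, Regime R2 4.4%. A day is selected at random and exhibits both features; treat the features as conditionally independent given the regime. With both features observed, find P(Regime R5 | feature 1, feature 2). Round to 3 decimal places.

0.005

Prior × likelihood for each hypothesis:
  Regime R3: 0.36 × 0.348 × 0.29 = 0.0363312
  Regime R5: 0.13 × 0.004 × 0.41 = 0.0002132
  Regime R2: 0.51 × 0.14 × 0.044 = 0.0031416
Total = 0.039686.
P(Regime R5 | evidence) = 0.0002132 / 0.039686 ≈ 0.005.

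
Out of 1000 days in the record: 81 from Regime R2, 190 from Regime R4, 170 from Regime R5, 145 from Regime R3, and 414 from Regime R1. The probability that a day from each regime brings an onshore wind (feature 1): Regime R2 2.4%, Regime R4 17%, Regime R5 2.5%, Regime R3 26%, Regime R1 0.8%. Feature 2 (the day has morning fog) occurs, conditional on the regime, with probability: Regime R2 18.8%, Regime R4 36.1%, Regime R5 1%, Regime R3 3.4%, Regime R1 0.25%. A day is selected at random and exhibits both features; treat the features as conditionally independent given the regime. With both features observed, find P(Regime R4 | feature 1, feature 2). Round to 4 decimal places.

0.8729

Unnormalized posteriors (prior × likelihood):
  Regime R2: 0.081 × 0.024 × 0.188 = 0.000365472
  Regime R4: 0.19 × 0.17 × 0.361 = 0.0116603
  Regime R5: 0.17 × 0.025 × 0.01 = 0.0000425
  Regime R3: 0.145 × 0.26 × 0.034 = 0.0012818
  Regime R1: 0.414 × 0.008 × 0.0025 = 0.00000828
Normalizing constant = 0.013358352.
P(Regime R4 | evidence) = 0.0116603 / 0.013358352 ≈ 0.8729.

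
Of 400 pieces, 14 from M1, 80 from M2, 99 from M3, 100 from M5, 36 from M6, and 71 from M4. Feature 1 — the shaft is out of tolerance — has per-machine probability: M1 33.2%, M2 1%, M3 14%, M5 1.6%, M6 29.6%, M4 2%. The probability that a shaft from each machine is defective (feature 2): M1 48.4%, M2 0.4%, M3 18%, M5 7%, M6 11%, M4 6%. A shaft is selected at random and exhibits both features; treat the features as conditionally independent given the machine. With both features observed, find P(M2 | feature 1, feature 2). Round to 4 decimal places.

0.0005

Compute prior × likelihood for every hypothesis:
  M1: 0.035 × 0.332 × 0.484 = 0.00562408
  M2: 0.2 × 0.01 × 0.004 = 0.000008
  M3: 0.2475 × 0.14 × 0.18 = 0.006237
  M5: 0.25 × 0.016 × 0.07 = 0.00028
  M6: 0.09 × 0.296 × 0.11 = 0.0029304
  M4: 0.1775 × 0.02 × 0.06 = 0.000213
Sum = 0.01529248.
P(M2 | evidence) = 0.000008 / 0.01529248 ≈ 0.0005.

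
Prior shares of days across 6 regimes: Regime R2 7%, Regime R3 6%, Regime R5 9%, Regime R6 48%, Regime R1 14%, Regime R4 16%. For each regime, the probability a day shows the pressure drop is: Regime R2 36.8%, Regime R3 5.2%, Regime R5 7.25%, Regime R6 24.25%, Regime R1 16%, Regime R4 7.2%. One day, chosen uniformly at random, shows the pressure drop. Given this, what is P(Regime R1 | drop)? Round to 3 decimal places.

Compute prior × likelihood for every hypothesis:
  Regime R2: 0.07 × 0.368 = 0.02576
  Regime R3: 0.06 × 0.052 = 0.00312
  Regime R5: 0.09 × 0.0725 = 0.006525
  Regime R6: 0.48 × 0.2425 = 0.1164
  Regime R1: 0.14 × 0.16 = 0.0224
  Regime R4: 0.16 × 0.072 = 0.01152
Sum = 0.185725.
P(Regime R1 | evidence) = 0.0224 / 0.185725 ≈ 0.121.

0.121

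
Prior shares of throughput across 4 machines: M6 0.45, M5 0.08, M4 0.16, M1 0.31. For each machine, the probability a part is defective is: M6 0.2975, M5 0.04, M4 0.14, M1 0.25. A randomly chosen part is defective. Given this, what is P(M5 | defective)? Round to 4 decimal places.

0.0135

By Bayes' rule, posterior ∝ prior × likelihood:
  M6: 0.45 × 0.2975 = 0.133875
  M5: 0.08 × 0.04 = 0.0032
  M4: 0.16 × 0.14 = 0.0224
  M1: 0.31 × 0.25 = 0.0775
Sum = 0.236975.
P(M5 | evidence) = 0.0032 / 0.236975 ≈ 0.0135.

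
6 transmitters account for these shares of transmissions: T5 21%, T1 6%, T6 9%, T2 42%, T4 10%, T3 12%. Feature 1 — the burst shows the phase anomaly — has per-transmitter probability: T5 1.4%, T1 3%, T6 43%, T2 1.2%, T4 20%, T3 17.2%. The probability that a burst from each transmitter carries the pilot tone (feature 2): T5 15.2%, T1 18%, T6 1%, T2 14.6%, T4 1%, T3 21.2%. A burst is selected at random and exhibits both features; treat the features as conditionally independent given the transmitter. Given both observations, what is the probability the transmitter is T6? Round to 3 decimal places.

Prior × likelihood for each hypothesis:
  T5: 0.21 × 0.014 × 0.152 = 0.00044688
  T1: 0.06 × 0.03 × 0.18 = 0.000324
  T6: 0.09 × 0.43 × 0.01 = 0.000387
  T2: 0.42 × 0.012 × 0.146 = 0.00073584
  T4: 0.1 × 0.2 × 0.01 = 0.0002
  T3: 0.12 × 0.172 × 0.212 = 0.00437568
Sum = 0.0064694.
P(T6 | evidence) = 0.000387 / 0.0064694 ≈ 0.060.

0.060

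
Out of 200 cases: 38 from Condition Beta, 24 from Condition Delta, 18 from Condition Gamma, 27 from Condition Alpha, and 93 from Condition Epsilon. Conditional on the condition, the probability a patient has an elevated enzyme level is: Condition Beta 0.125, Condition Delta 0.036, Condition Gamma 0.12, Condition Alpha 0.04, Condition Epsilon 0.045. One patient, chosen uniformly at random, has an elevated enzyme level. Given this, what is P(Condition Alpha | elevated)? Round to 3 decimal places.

0.083

By Bayes' rule, posterior ∝ prior × likelihood:
  Condition Beta: 0.19 × 0.125 = 0.02375
  Condition Delta: 0.12 × 0.036 = 0.00432
  Condition Gamma: 0.09 × 0.12 = 0.0108
  Condition Alpha: 0.135 × 0.04 = 0.0054
  Condition Epsilon: 0.465 × 0.045 = 0.020925
Total = 0.065195.
P(Condition Alpha | evidence) = 0.0054 / 0.065195 ≈ 0.083.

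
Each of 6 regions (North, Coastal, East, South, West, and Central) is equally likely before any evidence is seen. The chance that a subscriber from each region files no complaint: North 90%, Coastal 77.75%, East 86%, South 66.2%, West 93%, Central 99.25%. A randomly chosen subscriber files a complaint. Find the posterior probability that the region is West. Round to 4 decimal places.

0.0797

Taking complements, P(complaint | each) = North 0.1, Coastal 0.2225, East 0.14, South 0.338, West 0.07, Central 0.0075.
Since the prior is uniform, the posterior is proportional to the likelihood:
  North: 0.1
  Coastal: 0.2225
  East: 0.14
  South: 0.338
  West: 0.07
  Central: 0.0075
Total = 0.878.
P(West | evidence) = 0.07 / 0.878 ≈ 0.0797.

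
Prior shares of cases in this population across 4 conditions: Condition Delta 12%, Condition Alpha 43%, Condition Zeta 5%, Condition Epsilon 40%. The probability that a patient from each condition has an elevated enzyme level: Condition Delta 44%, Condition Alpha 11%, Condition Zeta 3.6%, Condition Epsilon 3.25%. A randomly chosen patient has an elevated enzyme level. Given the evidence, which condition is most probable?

Compute prior × likelihood for every hypothesis:
  Condition Delta: 0.12 × 0.44 = 0.0528
  Condition Alpha: 0.43 × 0.11 = 0.0473
  Condition Zeta: 0.05 × 0.036 = 0.0018
  Condition Epsilon: 0.4 × 0.0325 = 0.013
Normalizing constant = 0.1149.
Largest term belongs to Condition Delta, so Condition Delta is most probable.

Condition Delta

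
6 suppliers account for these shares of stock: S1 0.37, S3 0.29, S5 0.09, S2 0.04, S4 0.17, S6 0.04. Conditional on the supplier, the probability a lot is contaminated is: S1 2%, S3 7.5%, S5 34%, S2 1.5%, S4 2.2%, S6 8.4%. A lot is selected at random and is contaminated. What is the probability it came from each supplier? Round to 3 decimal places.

S1 0.110, S3 0.322, S5 0.454, S2 0.009, S4 0.055, S6 0.050

Compute prior × likelihood for every hypothesis:
  S1: 0.37 × 0.02 = 0.0074
  S3: 0.29 × 0.075 = 0.02175
  S5: 0.09 × 0.34 = 0.0306
  S2: 0.04 × 0.015 = 0.0006
  S4: 0.17 × 0.022 = 0.00374
  S6: 0.04 × 0.084 = 0.00336
Total = 0.06745.
P(S1 | contaminated) = 0.0074/0.06745 ≈ 0.110
P(S3 | contaminated) = 0.02175/0.06745 ≈ 0.322
P(S5 | contaminated) = 0.0306/0.06745 ≈ 0.454
P(S2 | contaminated) = 0.0006/0.06745 ≈ 0.009
P(S4 | contaminated) = 0.00374/0.06745 ≈ 0.055
P(S6 | contaminated) = 0.00336/0.06745 ≈ 0.050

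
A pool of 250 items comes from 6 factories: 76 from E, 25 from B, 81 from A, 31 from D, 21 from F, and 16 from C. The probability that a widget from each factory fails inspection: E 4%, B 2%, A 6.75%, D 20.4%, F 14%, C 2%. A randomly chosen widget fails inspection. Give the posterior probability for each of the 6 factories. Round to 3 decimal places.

Compute prior × likelihood for every hypothesis:
  E: 0.304 × 0.04 = 0.01216
  B: 0.1 × 0.02 = 0.002
  A: 0.324 × 0.0675 = 0.02187
  D: 0.124 × 0.204 = 0.025296
  F: 0.084 × 0.14 = 0.01176
  C: 0.064 × 0.02 = 0.00128
Normalizing constant = 0.074366.
P(E | nonconforming) = 0.01216/0.074366 ≈ 0.164
P(B | nonconforming) = 0.002/0.074366 ≈ 0.027
P(A | nonconforming) = 0.02187/0.074366 ≈ 0.294
P(D | nonconforming) = 0.025296/0.074366 ≈ 0.340
P(F | nonconforming) = 0.01176/0.074366 ≈ 0.158
P(C | nonconforming) = 0.00128/0.074366 ≈ 0.017

E 0.164, B 0.027, A 0.294, D 0.340, F 0.158, C 0.017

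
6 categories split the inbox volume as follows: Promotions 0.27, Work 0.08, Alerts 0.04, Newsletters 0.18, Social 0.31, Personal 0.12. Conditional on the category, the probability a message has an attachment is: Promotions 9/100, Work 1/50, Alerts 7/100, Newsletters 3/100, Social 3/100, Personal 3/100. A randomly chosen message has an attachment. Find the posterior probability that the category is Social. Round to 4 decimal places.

By Bayes' rule, posterior ∝ prior × likelihood:
  Promotions: 0.27 × 0.09 = 0.0243
  Work: 0.08 × 0.02 = 0.0016
  Alerts: 0.04 × 0.07 = 0.0028
  Newsletters: 0.18 × 0.03 = 0.0054
  Social: 0.31 × 0.03 = 0.0093
  Personal: 0.12 × 0.03 = 0.0036
Normalizing constant = 0.047.
P(Social | evidence) = 0.0093 / 0.047 ≈ 0.1979.

0.1979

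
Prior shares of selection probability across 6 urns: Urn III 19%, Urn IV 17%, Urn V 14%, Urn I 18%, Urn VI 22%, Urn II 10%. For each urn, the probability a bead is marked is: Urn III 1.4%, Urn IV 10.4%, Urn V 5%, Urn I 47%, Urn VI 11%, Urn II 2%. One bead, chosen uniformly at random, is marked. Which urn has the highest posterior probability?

By Bayes' rule, posterior ∝ prior × likelihood:
  Urn III: 0.19 × 0.014 = 0.00266
  Urn IV: 0.17 × 0.104 = 0.01768
  Urn V: 0.14 × 0.05 = 0.007
  Urn I: 0.18 × 0.47 = 0.0846
  Urn VI: 0.22 × 0.11 = 0.0242
  Urn II: 0.1 × 0.02 = 0.002
Sum = 0.13814.
Largest term belongs to Urn I, so Urn I is most probable.

Urn I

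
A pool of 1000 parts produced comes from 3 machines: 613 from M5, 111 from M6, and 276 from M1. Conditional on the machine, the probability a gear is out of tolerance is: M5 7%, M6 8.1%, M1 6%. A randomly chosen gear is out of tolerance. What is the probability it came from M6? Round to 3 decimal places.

0.131

By Bayes' rule, posterior ∝ prior × likelihood:
  M5: 0.613 × 0.07 = 0.04291
  M6: 0.111 × 0.081 = 0.008991
  M1: 0.276 × 0.06 = 0.01656
Normalizing constant = 0.068461.
P(M6 | evidence) = 0.008991 / 0.068461 ≈ 0.131.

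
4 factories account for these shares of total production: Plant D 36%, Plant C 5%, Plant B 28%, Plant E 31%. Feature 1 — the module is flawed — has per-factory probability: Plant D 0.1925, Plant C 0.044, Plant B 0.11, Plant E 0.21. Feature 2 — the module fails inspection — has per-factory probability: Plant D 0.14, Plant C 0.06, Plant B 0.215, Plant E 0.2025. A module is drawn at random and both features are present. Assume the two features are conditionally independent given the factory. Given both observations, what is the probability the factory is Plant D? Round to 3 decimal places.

Prior × likelihood for each hypothesis:
  Plant D: 0.36 × 0.1925 × 0.14 = 0.009702
  Plant C: 0.05 × 0.044 × 0.06 = 0.000132
  Plant B: 0.28 × 0.11 × 0.215 = 0.006622
  Plant E: 0.31 × 0.21 × 0.2025 = 0.01318275
Normalizing constant = 0.02963875.
P(Plant D | evidence) = 0.009702 / 0.02963875 ≈ 0.327.

0.327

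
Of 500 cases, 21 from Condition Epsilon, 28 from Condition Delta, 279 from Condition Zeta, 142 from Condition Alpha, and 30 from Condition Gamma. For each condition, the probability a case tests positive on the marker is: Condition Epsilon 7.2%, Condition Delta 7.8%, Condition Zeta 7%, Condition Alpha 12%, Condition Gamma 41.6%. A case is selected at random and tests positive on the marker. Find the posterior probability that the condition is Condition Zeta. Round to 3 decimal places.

0.370

Prior × likelihood for each hypothesis:
  Condition Epsilon: 0.042 × 0.072 = 0.003024
  Condition Delta: 0.056 × 0.078 = 0.004368
  Condition Zeta: 0.558 × 0.07 = 0.03906
  Condition Alpha: 0.284 × 0.12 = 0.03408
  Condition Gamma: 0.06 × 0.416 = 0.02496
Normalizing constant = 0.105492.
P(Condition Zeta | evidence) = 0.03906 / 0.105492 ≈ 0.370.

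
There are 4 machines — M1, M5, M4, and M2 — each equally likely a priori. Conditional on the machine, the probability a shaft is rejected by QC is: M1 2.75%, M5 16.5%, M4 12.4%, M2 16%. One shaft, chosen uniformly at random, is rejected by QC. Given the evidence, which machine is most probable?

M5

Since the prior is uniform, the posterior is proportional to the likelihood:
  M1: 0.0275
  M5: 0.165
  M4: 0.124
  M2: 0.16
Normalizing constant = 0.4765.
Largest term belongs to M5, so M5 is most probable.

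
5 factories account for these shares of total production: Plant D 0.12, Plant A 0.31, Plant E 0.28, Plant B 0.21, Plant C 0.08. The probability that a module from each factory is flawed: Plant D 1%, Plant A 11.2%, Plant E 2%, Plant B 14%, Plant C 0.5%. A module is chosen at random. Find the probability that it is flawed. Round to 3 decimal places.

0.071

Prior × likelihood for each hypothesis:
  Plant D: 0.12 × 0.01 = 0.0012
  Plant A: 0.31 × 0.112 = 0.03472
  Plant E: 0.28 × 0.02 = 0.0056
  Plant B: 0.21 × 0.14 = 0.0294
  Plant C: 0.08 × 0.005 = 0.0004
P(flawed) = 0.0012 + 0.03472 + 0.0056 + 0.0294 + 0.0004 = 0.07132 → 0.071.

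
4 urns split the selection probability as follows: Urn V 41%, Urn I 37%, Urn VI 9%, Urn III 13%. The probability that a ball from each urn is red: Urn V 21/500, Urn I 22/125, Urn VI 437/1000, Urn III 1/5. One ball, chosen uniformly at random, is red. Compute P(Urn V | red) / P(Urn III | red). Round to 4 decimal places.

0.6623

Compute prior × likelihood for every hypothesis:
  Urn V: 0.41 × 0.042 = 0.01722
  Urn I: 0.37 × 0.176 = 0.06512
  Urn VI: 0.09 × 0.437 = 0.03933
  Urn III: 0.13 × 0.2 = 0.026
Sum = 0.14767.
The ratio is 0.01722 / 0.026 (the normalizer cancels) = 0.6623.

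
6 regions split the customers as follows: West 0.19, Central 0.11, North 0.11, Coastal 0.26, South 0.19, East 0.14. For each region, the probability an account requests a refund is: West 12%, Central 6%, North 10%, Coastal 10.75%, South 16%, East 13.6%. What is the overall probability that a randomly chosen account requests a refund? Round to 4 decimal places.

Prior × likelihood for each hypothesis:
  West: 0.19 × 0.12 = 0.0228
  Central: 0.11 × 0.06 = 0.0066
  North: 0.11 × 0.1 = 0.011
  Coastal: 0.26 × 0.1075 = 0.02795
  South: 0.19 × 0.16 = 0.0304
  East: 0.14 × 0.136 = 0.01904
P(refund) = 0.0228 + 0.0066 + 0.011 + 0.02795 + 0.0304 + 0.01904 = 0.11779 → 0.1178.

0.1178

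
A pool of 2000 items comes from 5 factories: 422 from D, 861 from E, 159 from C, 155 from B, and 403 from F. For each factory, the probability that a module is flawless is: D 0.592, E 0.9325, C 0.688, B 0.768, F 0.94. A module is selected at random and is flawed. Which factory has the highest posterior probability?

D

Taking complements, P(flawed | each) = D 0.408, E 0.0675, C 0.312, B 0.232, F 0.06.
Prior × likelihood for each hypothesis:
  D: 0.211 × 0.408 = 0.086088
  E: 0.4305 × 0.0675 = 0.02905875
  C: 0.0795 × 0.312 = 0.024804
  B: 0.0775 × 0.232 = 0.01798
  F: 0.2015 × 0.06 = 0.01209
Sum = 0.17002075.
Largest term belongs to D, so D is most probable.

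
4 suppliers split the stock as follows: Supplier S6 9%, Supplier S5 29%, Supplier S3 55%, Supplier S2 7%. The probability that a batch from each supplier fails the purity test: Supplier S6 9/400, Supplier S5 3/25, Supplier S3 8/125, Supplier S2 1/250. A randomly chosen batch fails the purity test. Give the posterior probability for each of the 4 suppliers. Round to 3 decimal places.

Supplier S6 0.028, Supplier S5 0.481, Supplier S3 0.487, Supplier S2 0.004

By Bayes' rule, posterior ∝ prior × likelihood:
  Supplier S6: 0.09 × 0.0225 = 0.002025
  Supplier S5: 0.29 × 0.12 = 0.0348
  Supplier S3: 0.55 × 0.064 = 0.0352
  Supplier S2: 0.07 × 0.004 = 0.00028
Normalizing constant = 0.072305.
P(Supplier S6 | off-spec) = 0.002025/0.072305 ≈ 0.028
P(Supplier S5 | off-spec) = 0.0348/0.072305 ≈ 0.481
P(Supplier S3 | off-spec) = 0.0352/0.072305 ≈ 0.487
P(Supplier S2 | off-spec) = 0.00028/0.072305 ≈ 0.004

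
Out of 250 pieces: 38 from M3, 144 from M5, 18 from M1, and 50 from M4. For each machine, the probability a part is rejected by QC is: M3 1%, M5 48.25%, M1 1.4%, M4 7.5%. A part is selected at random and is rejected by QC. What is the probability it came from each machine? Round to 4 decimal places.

Prior × likelihood for each hypothesis:
  M3: 0.152 × 0.01 = 0.00152
  M5: 0.576 × 0.4825 = 0.27792
  M1: 0.072 × 0.014 = 0.001008
  M4: 0.2 × 0.075 = 0.015
Sum = 0.295448.
P(M3 | rejected) = 0.00152/0.295448 ≈ 0.0051
P(M5 | rejected) = 0.27792/0.295448 ≈ 0.9407
P(M1 | rejected) = 0.001008/0.295448 ≈ 0.0034
P(M4 | rejected) = 0.015/0.295448 ≈ 0.0508

M3 0.0051, M5 0.9407, M1 0.0034, M4 0.0508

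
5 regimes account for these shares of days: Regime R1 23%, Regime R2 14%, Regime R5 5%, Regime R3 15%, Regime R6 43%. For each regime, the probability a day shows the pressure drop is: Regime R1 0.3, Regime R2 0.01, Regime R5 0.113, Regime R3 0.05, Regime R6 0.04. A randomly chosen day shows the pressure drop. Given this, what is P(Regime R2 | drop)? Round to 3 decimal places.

0.014

Prior × likelihood for each hypothesis:
  Regime R1: 0.23 × 0.3 = 0.069
  Regime R2: 0.14 × 0.01 = 0.0014
  Regime R5: 0.05 × 0.113 = 0.00565
  Regime R3: 0.15 × 0.05 = 0.0075
  Regime R6: 0.43 × 0.04 = 0.0172
Normalizing constant = 0.10075.
P(Regime R2 | evidence) = 0.0014 / 0.10075 ≈ 0.014.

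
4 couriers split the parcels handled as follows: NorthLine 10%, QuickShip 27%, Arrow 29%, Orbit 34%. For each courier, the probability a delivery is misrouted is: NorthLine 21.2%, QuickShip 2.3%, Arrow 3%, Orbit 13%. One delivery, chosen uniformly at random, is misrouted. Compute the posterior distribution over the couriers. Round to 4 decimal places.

NorthLine 0.2640, QuickShip 0.0773, Arrow 0.1083, Orbit 0.5504

By Bayes' rule, posterior ∝ prior × likelihood:
  NorthLine: 0.1 × 0.212 = 0.0212
  QuickShip: 0.27 × 0.023 = 0.00621
  Arrow: 0.29 × 0.03 = 0.0087
  Orbit: 0.34 × 0.13 = 0.0442
Normalizing constant = 0.08031.
P(NorthLine | misrouted) = 0.0212/0.08031 ≈ 0.2640
P(QuickShip | misrouted) = 0.00621/0.08031 ≈ 0.0773
P(Arrow | misrouted) = 0.0087/0.08031 ≈ 0.1083
P(Orbit | misrouted) = 0.0442/0.08031 ≈ 0.5504
(Check: 0.2640+0.0773+0.1083+0.5504 = 1.0000.)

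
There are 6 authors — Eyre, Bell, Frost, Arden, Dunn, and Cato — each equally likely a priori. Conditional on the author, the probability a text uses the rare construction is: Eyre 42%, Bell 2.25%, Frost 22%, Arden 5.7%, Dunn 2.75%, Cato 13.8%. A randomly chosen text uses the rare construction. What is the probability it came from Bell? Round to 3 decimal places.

With a uniform prior (1/6 each), posterior ∝ likelihood:
  Eyre: 0.42
  Bell: 0.0225
  Frost: 0.22
  Arden: 0.057
  Dunn: 0.0275
  Cato: 0.138
Sum = 0.885.
P(Bell | evidence) = 0.0225 / 0.885 ≈ 0.025.

0.025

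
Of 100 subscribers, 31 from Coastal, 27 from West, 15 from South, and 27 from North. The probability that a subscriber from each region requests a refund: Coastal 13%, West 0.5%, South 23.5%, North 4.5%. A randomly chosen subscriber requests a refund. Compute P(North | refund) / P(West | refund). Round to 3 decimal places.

Prior × likelihood for each hypothesis:
  Coastal: 0.31 × 0.13 = 0.0403
  West: 0.27 × 0.005 = 0.00135
  South: 0.15 × 0.235 = 0.03525
  North: 0.27 × 0.045 = 0.01215
Normalizing constant = 0.08905.
The ratio is 0.01215 / 0.00135 (the normalizer cancels) = 9.000.

9.000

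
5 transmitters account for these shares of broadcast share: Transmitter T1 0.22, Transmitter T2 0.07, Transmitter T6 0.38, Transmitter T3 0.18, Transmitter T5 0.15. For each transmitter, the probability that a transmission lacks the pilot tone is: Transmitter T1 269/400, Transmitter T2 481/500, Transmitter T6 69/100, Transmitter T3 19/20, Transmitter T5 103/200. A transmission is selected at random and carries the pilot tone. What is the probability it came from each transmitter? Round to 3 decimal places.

Transmitter T1 0.263, Transmitter T2 0.010, Transmitter T6 0.430, Transmitter T3 0.033, Transmitter T5 0.265

Taking complements, P(pilot | each) = Transmitter T1 0.3275, Transmitter T2 0.038, Transmitter T6 0.31, Transmitter T3 0.05, Transmitter T5 0.485.
Prior × likelihood for each hypothesis:
  Transmitter T1: 0.22 × 0.3275 = 0.07205
  Transmitter T2: 0.07 × 0.038 = 0.00266
  Transmitter T6: 0.38 × 0.31 = 0.1178
  Transmitter T3: 0.18 × 0.05 = 0.009
  Transmitter T5: 0.15 × 0.485 = 0.07275
Sum = 0.27426.
P(Transmitter T1 | pilot) = 0.07205/0.27426 ≈ 0.263
P(Transmitter T2 | pilot) = 0.00266/0.27426 ≈ 0.010
P(Transmitter T6 | pilot) = 0.1178/0.27426 ≈ 0.430
P(Transmitter T3 | pilot) = 0.009/0.27426 ≈ 0.033
P(Transmitter T5 | pilot) = 0.07275/0.27426 ≈ 0.265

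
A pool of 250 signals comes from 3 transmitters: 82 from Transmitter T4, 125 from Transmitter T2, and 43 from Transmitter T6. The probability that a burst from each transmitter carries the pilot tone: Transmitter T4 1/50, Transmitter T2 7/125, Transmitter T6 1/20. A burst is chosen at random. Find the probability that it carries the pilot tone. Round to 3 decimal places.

0.043

Unnormalized posteriors (prior × likelihood):
  Transmitter T4: 0.328 × 0.02 = 0.00656
  Transmitter T2: 0.5 × 0.056 = 0.028
  Transmitter T6: 0.172 × 0.05 = 0.0086
P(pilot) = 0.00656 + 0.028 + 0.0086 = 0.04316 → 0.043.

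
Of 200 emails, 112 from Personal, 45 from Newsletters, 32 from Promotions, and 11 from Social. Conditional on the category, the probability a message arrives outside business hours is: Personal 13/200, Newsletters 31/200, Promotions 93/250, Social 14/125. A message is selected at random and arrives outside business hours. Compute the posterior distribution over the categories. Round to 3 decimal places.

Compute prior × likelihood for every hypothesis:
  Personal: 0.56 × 0.065 = 0.0364
  Newsletters: 0.225 × 0.155 = 0.034875
  Promotions: 0.16 × 0.372 = 0.05952
  Social: 0.055 × 0.112 = 0.00616
Total = 0.136955.
P(Personal | off-hours) = 0.0364/0.136955 ≈ 0.266
P(Newsletters | off-hours) = 0.034875/0.136955 ≈ 0.255
P(Promotions | off-hours) = 0.05952/0.136955 ≈ 0.435
P(Social | off-hours) = 0.00616/0.136955 ≈ 0.045

Personal 0.266, Newsletters 0.255, Promotions 0.435, Social 0.045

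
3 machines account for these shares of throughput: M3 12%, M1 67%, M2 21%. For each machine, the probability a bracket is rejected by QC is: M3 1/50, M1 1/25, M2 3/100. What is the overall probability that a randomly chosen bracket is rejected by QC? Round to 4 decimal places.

Unnormalized posteriors (prior × likelihood):
  M3: 0.12 × 0.02 = 0.0024
  M1: 0.67 × 0.04 = 0.0268
  M2: 0.21 × 0.03 = 0.0063
P(rejected) = 0.0024 + 0.0268 + 0.0063 = 0.0355 → 0.0355.

0.0355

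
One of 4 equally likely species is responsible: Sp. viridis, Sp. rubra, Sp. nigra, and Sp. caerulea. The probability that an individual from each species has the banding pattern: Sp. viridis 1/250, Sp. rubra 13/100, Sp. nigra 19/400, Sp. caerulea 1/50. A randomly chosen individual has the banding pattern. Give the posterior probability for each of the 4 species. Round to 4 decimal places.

Sp. viridis 0.0199, Sp. rubra 0.6452, Sp. nigra 0.2357, Sp. caerulea 0.0993

With a uniform prior (1/4 each), posterior ∝ likelihood:
  Sp. viridis: 0.004
  Sp. rubra: 0.13
  Sp. nigra: 0.0475
  Sp. caerulea: 0.02
Normalizing constant = 0.2015.
P(Sp. viridis | banded) = 0.004/0.2015 ≈ 0.0199
P(Sp. rubra | banded) = 0.13/0.2015 ≈ 0.6452
P(Sp. nigra | banded) = 0.0475/0.2015 ≈ 0.2357
P(Sp. caerulea | banded) = 0.02/0.2015 ≈ 0.0993
(Check: 0.0199+0.6452+0.2357+0.0993 = 1.0001.)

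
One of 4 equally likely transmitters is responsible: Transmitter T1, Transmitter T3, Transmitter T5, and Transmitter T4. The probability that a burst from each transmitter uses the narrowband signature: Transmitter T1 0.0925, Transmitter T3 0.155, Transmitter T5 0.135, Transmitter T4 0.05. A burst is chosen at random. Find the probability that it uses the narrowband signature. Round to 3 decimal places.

With a uniform prior (1/4 each), posterior ∝ likelihood:
  Transmitter T1: 0.0925
  Transmitter T3: 0.155
  Transmitter T5: 0.135
  Transmitter T4: 0.05
P(narrowband) = (1/4) × (0.0925 + 0.155 + 0.135 + 0.05) = 0.4325/4 ≈ 0.108.

0.108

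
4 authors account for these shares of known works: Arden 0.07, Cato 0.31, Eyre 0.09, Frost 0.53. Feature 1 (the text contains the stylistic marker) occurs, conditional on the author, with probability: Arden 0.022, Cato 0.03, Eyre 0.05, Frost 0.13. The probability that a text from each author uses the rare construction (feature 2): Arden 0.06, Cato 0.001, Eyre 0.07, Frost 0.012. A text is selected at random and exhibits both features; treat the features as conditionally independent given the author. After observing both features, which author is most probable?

Compute prior × likelihood for every hypothesis:
  Arden: 0.07 × 0.022 × 0.06 = 0.0000924
  Cato: 0.31 × 0.03 × 0.001 = 0.0000093
  Eyre: 0.09 × 0.05 × 0.07 = 0.000315
  Frost: 0.53 × 0.13 × 0.012 = 0.0008268
Normalizing constant = 0.0012435.
Largest term belongs to Frost, so Frost is most probable.

Frost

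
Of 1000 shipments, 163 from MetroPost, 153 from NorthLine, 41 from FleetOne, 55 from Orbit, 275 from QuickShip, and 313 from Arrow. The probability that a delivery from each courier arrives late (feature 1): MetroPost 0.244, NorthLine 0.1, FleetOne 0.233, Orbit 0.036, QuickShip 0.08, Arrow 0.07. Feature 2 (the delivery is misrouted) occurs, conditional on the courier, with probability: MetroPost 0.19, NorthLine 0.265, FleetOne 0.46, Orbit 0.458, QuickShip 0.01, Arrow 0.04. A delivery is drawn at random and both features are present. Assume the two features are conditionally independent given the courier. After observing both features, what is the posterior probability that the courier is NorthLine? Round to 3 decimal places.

Prior × likelihood for each hypothesis:
  MetroPost: 0.163 × 0.244 × 0.19 = 0.00755668
  NorthLine: 0.153 × 0.1 × 0.265 = 0.0040545
  FleetOne: 0.041 × 0.233 × 0.46 = 0.00439438
  Orbit: 0.055 × 0.036 × 0.458 = 0.00090684
  QuickShip: 0.275 × 0.08 × 0.01 = 0.00022
  Arrow: 0.313 × 0.07 × 0.04 = 0.0008764
Total = 0.0180088.
P(NorthLine | evidence) = 0.0040545 / 0.0180088 ≈ 0.225.

0.225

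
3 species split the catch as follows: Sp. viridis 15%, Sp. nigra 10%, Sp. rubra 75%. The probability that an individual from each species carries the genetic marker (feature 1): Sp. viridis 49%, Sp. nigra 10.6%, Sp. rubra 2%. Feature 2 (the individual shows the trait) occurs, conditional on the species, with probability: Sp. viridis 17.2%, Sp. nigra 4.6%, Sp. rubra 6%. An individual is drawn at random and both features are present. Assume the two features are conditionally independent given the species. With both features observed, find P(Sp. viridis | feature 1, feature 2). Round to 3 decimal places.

0.901

Compute prior × likelihood for every hypothesis:
  Sp. viridis: 0.15 × 0.49 × 0.172 = 0.012642
  Sp. nigra: 0.1 × 0.106 × 0.046 = 0.0004876
  Sp. rubra: 0.75 × 0.02 × 0.06 = 0.0009
Total = 0.0140296.
P(Sp. viridis | evidence) = 0.012642 / 0.0140296 ≈ 0.901.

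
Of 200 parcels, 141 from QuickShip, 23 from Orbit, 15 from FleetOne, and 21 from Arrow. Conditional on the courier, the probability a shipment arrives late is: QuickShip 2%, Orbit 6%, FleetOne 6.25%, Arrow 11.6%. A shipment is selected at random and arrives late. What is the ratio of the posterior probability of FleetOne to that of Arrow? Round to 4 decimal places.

0.3849

Unnormalized posteriors (prior × likelihood):
  QuickShip: 0.705 × 0.02 = 0.0141
  Orbit: 0.115 × 0.06 = 0.0069
  FleetOne: 0.075 × 0.0625 = 0.0046875
  Arrow: 0.105 × 0.116 = 0.01218
Normalizing constant = 0.0378675.
The ratio is 0.0046875 / 0.01218 (the normalizer cancels) = 0.3849.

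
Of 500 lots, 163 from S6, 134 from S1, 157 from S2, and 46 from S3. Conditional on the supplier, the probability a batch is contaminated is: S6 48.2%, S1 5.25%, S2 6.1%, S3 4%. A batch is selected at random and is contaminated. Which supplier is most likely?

S6

By Bayes' rule, posterior ∝ prior × likelihood:
  S6: 0.326 × 0.482 = 0.157132
  S1: 0.268 × 0.0525 = 0.01407
  S2: 0.314 × 0.061 = 0.019154
  S3: 0.092 × 0.04 = 0.00368
Normalizing constant = 0.194036.
Largest term belongs to S6, so S6 is most probable.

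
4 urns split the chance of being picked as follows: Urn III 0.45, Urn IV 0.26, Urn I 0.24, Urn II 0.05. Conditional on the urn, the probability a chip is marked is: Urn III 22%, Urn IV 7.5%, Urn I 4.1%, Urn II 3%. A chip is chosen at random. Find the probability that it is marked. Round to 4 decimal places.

Compute prior × likelihood for every hypothesis:
  Urn III: 0.45 × 0.22 = 0.099
  Urn IV: 0.26 × 0.075 = 0.0195
  Urn I: 0.24 × 0.041 = 0.00984
  Urn II: 0.05 × 0.03 = 0.0015
P(marked) = 0.099 + 0.0195 + 0.00984 + 0.0015 = 0.12984 → 0.1298.

0.1298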